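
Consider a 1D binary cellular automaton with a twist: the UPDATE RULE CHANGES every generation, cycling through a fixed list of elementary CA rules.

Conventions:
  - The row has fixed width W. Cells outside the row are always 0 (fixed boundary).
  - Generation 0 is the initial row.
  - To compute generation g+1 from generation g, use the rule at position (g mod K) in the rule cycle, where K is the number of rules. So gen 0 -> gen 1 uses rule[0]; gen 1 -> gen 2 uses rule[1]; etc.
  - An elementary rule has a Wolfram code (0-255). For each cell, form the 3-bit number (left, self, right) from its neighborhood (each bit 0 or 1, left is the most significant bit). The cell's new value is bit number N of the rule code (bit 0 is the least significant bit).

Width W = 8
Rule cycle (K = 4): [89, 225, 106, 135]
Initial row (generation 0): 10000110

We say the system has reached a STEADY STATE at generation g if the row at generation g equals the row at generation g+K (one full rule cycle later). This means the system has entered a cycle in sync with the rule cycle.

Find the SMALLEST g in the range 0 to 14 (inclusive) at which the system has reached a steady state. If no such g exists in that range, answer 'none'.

Gen 0: 10000110
Gen 1 (rule 89): 01110111
Gen 2 (rule 225): 00111011
Gen 3 (rule 106): 01101111
Gen 4 (rule 135): 10000110
Gen 5 (rule 89): 01110111
Gen 6 (rule 225): 00111011
Gen 7 (rule 106): 01101111
Gen 8 (rule 135): 10000110
Gen 9 (rule 89): 01110111
Gen 10 (rule 225): 00111011
Gen 11 (rule 106): 01101111
Gen 12 (rule 135): 10000110
Gen 13 (rule 89): 01110111
Gen 14 (rule 225): 00111011
Gen 15 (rule 106): 01101111
Gen 16 (rule 135): 10000110
Gen 17 (rule 89): 01110111
Gen 18 (rule 225): 00111011

Answer: 0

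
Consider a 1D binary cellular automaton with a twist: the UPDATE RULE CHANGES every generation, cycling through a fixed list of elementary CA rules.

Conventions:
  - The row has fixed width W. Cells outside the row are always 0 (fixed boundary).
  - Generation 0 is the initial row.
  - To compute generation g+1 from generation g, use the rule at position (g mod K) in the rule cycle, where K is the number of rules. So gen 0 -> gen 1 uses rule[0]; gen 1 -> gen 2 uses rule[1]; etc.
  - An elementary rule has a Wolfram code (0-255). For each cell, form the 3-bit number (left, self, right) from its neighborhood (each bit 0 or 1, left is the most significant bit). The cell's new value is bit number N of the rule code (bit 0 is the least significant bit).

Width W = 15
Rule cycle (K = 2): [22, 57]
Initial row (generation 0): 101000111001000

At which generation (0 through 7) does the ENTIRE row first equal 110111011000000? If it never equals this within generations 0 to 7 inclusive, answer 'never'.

Gen 0: 101000111001000
Gen 1 (rule 22): 101101000111100
Gen 2 (rule 57): 011010110100011
Gen 3 (rule 22): 100010000110100
Gen 4 (rule 57): 011001110101011
Gen 5 (rule 22): 100110000101000
Gen 6 (rule 57): 010101110010111
Gen 7 (rule 22): 110100001110000

Answer: never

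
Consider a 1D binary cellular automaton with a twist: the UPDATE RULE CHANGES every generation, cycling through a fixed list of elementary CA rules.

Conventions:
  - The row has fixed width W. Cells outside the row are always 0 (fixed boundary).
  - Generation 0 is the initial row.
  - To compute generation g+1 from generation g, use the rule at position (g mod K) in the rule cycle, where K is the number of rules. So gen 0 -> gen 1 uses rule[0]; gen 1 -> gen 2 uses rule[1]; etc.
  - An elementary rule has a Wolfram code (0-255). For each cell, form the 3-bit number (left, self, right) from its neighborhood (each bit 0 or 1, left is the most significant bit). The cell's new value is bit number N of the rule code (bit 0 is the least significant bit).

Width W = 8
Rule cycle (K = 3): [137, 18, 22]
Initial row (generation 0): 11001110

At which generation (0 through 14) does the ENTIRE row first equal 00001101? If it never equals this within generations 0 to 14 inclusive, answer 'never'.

Answer: 9

Derivation:
Gen 0: 11001110
Gen 1 (rule 137): 10001100
Gen 2 (rule 18): 01010010
Gen 3 (rule 22): 11011111
Gen 4 (rule 137): 10011110
Gen 5 (rule 18): 01100001
Gen 6 (rule 22): 10010011
Gen 7 (rule 137): 00000010
Gen 8 (rule 18): 00000101
Gen 9 (rule 22): 00001101
Gen 10 (rule 137): 11101000
Gen 11 (rule 18): 00000100
Gen 12 (rule 22): 00001110
Gen 13 (rule 137): 11101100
Gen 14 (rule 18): 00000010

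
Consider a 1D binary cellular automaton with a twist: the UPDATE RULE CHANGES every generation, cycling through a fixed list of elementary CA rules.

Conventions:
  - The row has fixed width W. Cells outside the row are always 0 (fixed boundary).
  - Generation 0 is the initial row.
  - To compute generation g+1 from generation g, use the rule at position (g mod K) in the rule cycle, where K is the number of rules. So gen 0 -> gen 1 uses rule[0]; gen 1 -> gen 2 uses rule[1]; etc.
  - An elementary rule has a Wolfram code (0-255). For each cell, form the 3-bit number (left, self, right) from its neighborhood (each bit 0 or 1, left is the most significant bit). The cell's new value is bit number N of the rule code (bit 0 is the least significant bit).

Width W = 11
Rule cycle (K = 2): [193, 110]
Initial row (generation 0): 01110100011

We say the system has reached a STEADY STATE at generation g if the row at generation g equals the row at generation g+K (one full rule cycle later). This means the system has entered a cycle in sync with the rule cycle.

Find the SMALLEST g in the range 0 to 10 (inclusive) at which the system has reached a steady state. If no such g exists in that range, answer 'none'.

Answer: 1

Derivation:
Gen 0: 01110100011
Gen 1 (rule 193): 00110001001
Gen 2 (rule 110): 01110011011
Gen 3 (rule 193): 00110001001
Gen 4 (rule 110): 01110011011
Gen 5 (rule 193): 00110001001
Gen 6 (rule 110): 01110011011
Gen 7 (rule 193): 00110001001
Gen 8 (rule 110): 01110011011
Gen 9 (rule 193): 00110001001
Gen 10 (rule 110): 01110011011
Gen 11 (rule 193): 00110001001
Gen 12 (rule 110): 01110011011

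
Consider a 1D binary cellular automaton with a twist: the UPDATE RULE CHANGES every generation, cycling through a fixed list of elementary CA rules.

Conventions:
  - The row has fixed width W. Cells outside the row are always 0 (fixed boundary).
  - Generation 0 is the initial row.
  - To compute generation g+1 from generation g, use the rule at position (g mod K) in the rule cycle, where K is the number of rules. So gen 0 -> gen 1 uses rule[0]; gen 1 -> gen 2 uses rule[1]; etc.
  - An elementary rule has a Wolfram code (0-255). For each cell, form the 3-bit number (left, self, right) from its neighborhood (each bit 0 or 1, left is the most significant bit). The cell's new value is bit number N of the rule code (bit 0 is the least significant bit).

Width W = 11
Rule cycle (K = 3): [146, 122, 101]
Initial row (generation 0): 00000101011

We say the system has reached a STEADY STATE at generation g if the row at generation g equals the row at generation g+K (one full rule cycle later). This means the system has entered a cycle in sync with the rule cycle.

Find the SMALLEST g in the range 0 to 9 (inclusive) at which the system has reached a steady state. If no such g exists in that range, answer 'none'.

Answer: none

Derivation:
Gen 0: 00000101011
Gen 1 (rule 146): 00001000000
Gen 2 (rule 122): 00010100000
Gen 3 (rule 101): 11011101111
Gen 4 (rule 146): 00001000110
Gen 5 (rule 122): 00010101111
Gen 6 (rule 101): 11011110001
Gen 7 (rule 146): 00001101010
Gen 8 (rule 122): 00011110101
Gen 9 (rule 101): 11000011111
Gen 10 (rule 146): 00100101110
Gen 11 (rule 122): 01011011011
Gen 12 (rule 101): 01101101101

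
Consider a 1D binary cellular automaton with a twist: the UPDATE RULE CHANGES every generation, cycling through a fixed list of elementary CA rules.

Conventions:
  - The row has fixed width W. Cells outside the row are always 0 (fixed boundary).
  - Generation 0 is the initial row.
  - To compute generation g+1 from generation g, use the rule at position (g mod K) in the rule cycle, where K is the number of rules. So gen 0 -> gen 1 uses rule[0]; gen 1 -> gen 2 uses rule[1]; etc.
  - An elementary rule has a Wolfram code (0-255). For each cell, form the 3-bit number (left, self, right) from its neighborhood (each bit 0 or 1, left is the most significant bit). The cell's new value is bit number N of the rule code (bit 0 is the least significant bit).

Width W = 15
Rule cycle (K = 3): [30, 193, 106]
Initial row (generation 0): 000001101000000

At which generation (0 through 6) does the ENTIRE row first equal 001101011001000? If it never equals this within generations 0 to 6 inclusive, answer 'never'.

Gen 0: 000001101000000
Gen 1 (rule 30): 000011001100000
Gen 2 (rule 193): 111001000101111
Gen 3 (rule 106): 101010001011001
Gen 4 (rule 30): 101011011010111
Gen 5 (rule 193): 000001001000011
Gen 6 (rule 106): 000010010000111

Answer: never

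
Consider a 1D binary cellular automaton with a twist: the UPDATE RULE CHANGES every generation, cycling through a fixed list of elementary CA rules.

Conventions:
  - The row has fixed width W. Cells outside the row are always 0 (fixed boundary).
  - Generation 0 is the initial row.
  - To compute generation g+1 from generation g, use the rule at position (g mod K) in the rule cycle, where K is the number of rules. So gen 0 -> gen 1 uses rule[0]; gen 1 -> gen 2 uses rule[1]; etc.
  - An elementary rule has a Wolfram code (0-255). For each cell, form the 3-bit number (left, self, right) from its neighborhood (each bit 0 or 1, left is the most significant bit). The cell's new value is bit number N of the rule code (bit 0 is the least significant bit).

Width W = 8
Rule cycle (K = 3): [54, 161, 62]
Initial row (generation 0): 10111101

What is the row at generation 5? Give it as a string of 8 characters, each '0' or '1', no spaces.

Gen 0: 10111101
Gen 1 (rule 54): 11000011
Gen 2 (rule 161): 00011000
Gen 3 (rule 62): 00110100
Gen 4 (rule 54): 01001110
Gen 5 (rule 161): 00000100

Answer: 00000100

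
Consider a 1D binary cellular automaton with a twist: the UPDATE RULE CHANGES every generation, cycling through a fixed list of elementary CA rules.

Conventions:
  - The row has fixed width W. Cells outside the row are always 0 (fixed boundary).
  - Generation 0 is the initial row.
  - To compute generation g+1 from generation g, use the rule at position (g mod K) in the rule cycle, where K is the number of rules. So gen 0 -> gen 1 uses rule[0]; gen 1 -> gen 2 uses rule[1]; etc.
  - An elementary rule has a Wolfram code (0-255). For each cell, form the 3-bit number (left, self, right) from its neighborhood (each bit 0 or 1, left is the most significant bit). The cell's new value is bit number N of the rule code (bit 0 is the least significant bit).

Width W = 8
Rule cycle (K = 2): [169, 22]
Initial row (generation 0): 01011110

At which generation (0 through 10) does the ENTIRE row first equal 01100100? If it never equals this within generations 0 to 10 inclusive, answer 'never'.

Gen 0: 01011110
Gen 1 (rule 169): 00111100
Gen 2 (rule 22): 01000010
Gen 3 (rule 169): 00011000
Gen 4 (rule 22): 00100100
Gen 5 (rule 169): 10000001
Gen 6 (rule 22): 11000011
Gen 7 (rule 169): 10011010
Gen 8 (rule 22): 11100011
Gen 9 (rule 169): 11001010
Gen 10 (rule 22): 00111011

Answer: never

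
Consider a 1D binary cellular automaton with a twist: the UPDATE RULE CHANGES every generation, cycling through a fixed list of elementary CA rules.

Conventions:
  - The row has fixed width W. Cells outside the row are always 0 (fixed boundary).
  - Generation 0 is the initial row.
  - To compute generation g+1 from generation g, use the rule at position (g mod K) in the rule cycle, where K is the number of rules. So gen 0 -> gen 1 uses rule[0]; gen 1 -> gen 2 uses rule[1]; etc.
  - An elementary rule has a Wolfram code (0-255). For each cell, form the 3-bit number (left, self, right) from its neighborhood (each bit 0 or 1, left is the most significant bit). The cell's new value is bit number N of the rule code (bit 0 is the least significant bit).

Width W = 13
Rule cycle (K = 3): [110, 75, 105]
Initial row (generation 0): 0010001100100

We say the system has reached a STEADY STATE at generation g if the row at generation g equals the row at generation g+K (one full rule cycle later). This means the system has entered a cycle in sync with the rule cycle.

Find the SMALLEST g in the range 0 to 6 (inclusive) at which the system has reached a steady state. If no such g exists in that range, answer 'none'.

Gen 0: 0010001100100
Gen 1 (rule 110): 0110011101100
Gen 2 (rule 75): 1110110101101
Gen 3 (rule 105): 1011111011110
Gen 4 (rule 110): 1110001110010
Gen 5 (rule 75): 1010111010100
Gen 6 (rule 105): 0101101101001
Gen 7 (rule 110): 1111111111011
Gen 8 (rule 75): 1000000001011
Gen 9 (rule 105): 0011111100111

Answer: none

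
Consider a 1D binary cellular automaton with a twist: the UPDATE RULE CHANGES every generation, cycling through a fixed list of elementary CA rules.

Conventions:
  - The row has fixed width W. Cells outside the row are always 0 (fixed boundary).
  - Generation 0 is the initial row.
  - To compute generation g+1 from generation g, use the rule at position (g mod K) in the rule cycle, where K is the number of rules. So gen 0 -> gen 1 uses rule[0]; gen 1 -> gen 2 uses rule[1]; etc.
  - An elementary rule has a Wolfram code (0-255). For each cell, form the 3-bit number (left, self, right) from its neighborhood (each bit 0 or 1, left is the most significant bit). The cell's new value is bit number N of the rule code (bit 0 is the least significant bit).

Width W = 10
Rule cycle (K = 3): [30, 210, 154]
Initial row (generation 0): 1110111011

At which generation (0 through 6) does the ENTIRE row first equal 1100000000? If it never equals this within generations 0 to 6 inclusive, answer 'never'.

Answer: 4

Derivation:
Gen 0: 1110111011
Gen 1 (rule 30): 1000100010
Gen 2 (rule 210): 0101010101
Gen 3 (rule 154): 1000000000
Gen 4 (rule 30): 1100000000
Gen 5 (rule 210): 0110000000
Gen 6 (rule 154): 1101000000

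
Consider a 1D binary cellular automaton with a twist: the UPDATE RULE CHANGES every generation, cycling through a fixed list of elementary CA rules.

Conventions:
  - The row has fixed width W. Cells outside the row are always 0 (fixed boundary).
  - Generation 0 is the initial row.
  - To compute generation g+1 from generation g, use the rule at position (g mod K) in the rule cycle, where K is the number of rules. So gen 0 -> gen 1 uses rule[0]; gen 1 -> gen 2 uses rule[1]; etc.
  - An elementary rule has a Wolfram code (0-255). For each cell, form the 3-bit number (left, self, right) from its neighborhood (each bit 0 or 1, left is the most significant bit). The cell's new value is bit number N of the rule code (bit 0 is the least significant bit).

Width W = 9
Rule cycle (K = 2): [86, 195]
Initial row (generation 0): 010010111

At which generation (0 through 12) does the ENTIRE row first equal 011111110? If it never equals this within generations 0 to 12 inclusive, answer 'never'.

Answer: never

Derivation:
Gen 0: 010010111
Gen 1 (rule 86): 111110001
Gen 2 (rule 195): 011110110
Gen 3 (rule 86): 100010011
Gen 4 (rule 195): 001100101
Gen 5 (rule 86): 010111101
Gen 6 (rule 195): 100011100
Gen 7 (rule 86): 110100110
Gen 8 (rule 195): 010001010
Gen 9 (rule 86): 111011011
Gen 10 (rule 195): 011001001
Gen 11 (rule 86): 101111111
Gen 12 (rule 195): 000111111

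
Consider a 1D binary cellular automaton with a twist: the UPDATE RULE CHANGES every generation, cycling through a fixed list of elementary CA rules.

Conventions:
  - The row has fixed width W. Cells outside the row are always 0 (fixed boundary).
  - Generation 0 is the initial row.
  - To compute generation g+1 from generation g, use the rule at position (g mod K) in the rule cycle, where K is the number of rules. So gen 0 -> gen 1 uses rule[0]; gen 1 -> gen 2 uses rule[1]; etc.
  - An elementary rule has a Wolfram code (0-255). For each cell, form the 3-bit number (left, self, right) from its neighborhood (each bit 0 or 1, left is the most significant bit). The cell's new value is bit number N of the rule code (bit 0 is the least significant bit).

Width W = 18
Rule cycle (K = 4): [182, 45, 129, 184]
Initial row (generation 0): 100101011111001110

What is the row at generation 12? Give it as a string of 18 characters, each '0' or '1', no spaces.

Answer: 000000111111010000

Derivation:
Gen 0: 100101011111001110
Gen 1 (rule 182): 111111101110110101
Gen 2 (rule 45): 100000011001101111
Gen 3 (rule 129): 001111000000000110
Gen 4 (rule 184): 001110100000000101
Gen 5 (rule 182): 010101110000001111
Gen 6 (rule 45): 011111000111101000
Gen 7 (rule 129): 001110010011000011
Gen 8 (rule 184): 001101001010100010
Gen 9 (rule 182): 010011111111110111
Gen 10 (rule 45): 010010000000001100
Gen 11 (rule 129): 000000111111100001
Gen 12 (rule 184): 000000111111010000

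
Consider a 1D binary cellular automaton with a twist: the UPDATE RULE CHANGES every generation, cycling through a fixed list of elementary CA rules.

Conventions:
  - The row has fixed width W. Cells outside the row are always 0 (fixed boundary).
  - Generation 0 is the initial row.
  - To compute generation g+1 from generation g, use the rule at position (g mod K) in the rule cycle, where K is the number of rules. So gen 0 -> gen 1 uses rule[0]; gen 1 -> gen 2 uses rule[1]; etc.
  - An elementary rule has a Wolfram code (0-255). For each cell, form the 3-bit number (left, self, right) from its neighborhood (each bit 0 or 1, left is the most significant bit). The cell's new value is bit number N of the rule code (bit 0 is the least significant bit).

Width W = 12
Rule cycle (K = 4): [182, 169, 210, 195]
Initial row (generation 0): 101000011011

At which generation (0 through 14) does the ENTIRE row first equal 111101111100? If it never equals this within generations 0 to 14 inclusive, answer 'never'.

Answer: 10

Derivation:
Gen 0: 101000011011
Gen 1 (rule 182): 111100100100
Gen 2 (rule 169): 111000000001
Gen 3 (rule 210): 011100000010
Gen 4 (rule 195): 101101111100
Gen 5 (rule 182): 110010111010
Gen 6 (rule 169): 100001110100
Gen 7 (rule 210): 010010110010
Gen 8 (rule 195): 100100010100
Gen 9 (rule 182): 111110111110
Gen 10 (rule 169): 111101111100
Gen 11 (rule 210): 011100111110
Gen 12 (rule 195): 101101011110
Gen 13 (rule 182): 110011101101
Gen 14 (rule 169): 100011011010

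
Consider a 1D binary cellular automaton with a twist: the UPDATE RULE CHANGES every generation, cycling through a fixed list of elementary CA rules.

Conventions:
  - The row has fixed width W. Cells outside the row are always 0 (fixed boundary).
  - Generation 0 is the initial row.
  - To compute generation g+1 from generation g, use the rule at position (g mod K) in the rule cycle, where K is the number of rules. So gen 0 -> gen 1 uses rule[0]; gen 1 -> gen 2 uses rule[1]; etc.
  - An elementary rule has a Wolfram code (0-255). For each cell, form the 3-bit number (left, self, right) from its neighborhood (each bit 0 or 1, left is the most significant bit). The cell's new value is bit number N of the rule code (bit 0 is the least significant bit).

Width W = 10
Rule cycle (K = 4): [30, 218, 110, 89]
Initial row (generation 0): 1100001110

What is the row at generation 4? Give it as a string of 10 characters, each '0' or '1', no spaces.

Gen 0: 1100001110
Gen 1 (rule 30): 1010011001
Gen 2 (rule 218): 0001111110
Gen 3 (rule 110): 0011000010
Gen 4 (rule 89): 1011111001

Answer: 1011111001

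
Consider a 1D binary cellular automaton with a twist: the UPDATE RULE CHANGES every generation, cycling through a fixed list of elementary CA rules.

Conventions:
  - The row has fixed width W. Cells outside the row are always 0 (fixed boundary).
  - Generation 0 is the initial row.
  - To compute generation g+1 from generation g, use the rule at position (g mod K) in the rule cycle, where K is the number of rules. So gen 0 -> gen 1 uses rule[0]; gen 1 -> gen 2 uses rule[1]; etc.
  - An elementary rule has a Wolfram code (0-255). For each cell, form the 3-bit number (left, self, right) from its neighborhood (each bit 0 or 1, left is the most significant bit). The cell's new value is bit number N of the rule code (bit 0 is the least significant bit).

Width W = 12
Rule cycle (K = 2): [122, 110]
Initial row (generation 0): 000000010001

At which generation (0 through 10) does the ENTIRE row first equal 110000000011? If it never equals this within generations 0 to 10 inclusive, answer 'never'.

Answer: 8

Derivation:
Gen 0: 000000010001
Gen 1 (rule 122): 000000101010
Gen 2 (rule 110): 000001111110
Gen 3 (rule 122): 000011000011
Gen 4 (rule 110): 000111000111
Gen 5 (rule 122): 001101101101
Gen 6 (rule 110): 011111111111
Gen 7 (rule 122): 110000000001
Gen 8 (rule 110): 110000000011
Gen 9 (rule 122): 111000000111
Gen 10 (rule 110): 101000001101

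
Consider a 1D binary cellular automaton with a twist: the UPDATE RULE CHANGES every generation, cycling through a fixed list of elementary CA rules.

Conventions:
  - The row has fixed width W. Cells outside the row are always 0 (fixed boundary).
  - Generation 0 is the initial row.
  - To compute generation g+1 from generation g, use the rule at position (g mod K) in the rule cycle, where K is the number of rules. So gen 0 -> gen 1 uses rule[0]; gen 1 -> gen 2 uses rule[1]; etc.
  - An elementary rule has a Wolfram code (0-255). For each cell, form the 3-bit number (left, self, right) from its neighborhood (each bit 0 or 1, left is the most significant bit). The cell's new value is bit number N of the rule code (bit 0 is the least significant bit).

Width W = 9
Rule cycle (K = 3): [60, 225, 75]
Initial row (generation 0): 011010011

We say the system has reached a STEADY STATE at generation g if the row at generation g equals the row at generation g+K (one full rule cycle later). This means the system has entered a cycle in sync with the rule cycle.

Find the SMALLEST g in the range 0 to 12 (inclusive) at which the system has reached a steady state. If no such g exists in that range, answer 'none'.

Answer: 12

Derivation:
Gen 0: 011010011
Gen 1 (rule 60): 010111010
Gen 2 (rule 225): 001011100
Gen 3 (rule 75): 110010101
Gen 4 (rule 60): 101011111
Gen 5 (rule 225): 010101111
Gen 6 (rule 75): 100001001
Gen 7 (rule 60): 110001101
Gen 8 (rule 225): 010100110
Gen 9 (rule 75): 100001110
Gen 10 (rule 60): 110001001
Gen 11 (rule 225): 010100000
Gen 12 (rule 75): 100001111
Gen 13 (rule 60): 110001000
Gen 14 (rule 225): 010100011
Gen 15 (rule 75): 100001111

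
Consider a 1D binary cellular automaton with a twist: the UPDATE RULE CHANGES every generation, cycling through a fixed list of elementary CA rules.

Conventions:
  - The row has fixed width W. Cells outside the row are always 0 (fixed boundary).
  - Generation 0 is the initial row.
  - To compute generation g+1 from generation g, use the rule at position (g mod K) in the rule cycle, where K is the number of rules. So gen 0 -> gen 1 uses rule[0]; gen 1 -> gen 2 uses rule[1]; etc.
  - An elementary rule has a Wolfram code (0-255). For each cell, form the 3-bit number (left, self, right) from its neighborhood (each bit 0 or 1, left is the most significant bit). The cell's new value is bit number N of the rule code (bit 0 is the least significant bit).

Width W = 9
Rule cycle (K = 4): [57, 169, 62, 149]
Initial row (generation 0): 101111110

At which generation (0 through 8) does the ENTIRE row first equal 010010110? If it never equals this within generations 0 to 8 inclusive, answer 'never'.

Gen 0: 101111110
Gen 1 (rule 57): 011000001
Gen 2 (rule 169): 010011100
Gen 3 (rule 62): 111110010
Gen 4 (rule 149): 011101011
Gen 5 (rule 57): 010010110
Gen 6 (rule 169): 000001100
Gen 7 (rule 62): 000011010
Gen 8 (rule 149): 111000011

Answer: 5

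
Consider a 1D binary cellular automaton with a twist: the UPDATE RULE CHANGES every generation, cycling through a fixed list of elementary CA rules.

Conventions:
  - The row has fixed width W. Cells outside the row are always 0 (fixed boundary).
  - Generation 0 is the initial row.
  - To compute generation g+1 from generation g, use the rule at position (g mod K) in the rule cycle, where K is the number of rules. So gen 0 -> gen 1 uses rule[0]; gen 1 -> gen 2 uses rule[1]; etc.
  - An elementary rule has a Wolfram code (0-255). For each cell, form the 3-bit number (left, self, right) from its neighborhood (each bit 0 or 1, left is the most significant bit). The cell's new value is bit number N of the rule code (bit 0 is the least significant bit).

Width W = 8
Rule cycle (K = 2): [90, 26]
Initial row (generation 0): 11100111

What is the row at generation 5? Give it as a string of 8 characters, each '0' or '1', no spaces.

Answer: 01010100

Derivation:
Gen 0: 11100111
Gen 1 (rule 90): 10111101
Gen 2 (rule 26): 00100000
Gen 3 (rule 90): 01010000
Gen 4 (rule 26): 10001000
Gen 5 (rule 90): 01010100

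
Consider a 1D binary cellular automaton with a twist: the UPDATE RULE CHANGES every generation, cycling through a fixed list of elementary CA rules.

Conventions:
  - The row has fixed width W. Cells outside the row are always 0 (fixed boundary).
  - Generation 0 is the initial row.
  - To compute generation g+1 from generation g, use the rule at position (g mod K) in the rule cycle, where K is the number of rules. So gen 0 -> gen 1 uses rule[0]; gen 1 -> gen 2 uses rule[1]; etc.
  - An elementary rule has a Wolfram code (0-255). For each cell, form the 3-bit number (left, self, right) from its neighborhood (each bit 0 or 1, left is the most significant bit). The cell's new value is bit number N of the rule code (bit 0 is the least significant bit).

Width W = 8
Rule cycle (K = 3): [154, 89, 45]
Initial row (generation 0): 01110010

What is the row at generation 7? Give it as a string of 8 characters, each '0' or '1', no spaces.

Gen 0: 01110010
Gen 1 (rule 154): 11101101
Gen 2 (rule 89): 10101100
Gen 3 (rule 45): 11111001
Gen 4 (rule 154): 11110110
Gen 5 (rule 89): 10010111
Gen 6 (rule 45): 10011100
Gen 7 (rule 154): 01111010

Answer: 01111010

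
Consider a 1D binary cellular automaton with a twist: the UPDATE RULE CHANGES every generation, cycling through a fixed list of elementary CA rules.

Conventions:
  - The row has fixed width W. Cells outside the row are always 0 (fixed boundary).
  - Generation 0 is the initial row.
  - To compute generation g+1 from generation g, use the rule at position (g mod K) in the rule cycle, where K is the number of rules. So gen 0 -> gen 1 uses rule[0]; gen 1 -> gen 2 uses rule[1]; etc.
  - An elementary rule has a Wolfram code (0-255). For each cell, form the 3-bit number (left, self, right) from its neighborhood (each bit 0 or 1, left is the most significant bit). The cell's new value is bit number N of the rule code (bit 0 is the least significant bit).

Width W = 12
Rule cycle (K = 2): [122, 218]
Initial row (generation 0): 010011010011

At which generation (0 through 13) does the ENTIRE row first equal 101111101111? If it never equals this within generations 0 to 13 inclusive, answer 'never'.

Answer: 1

Derivation:
Gen 0: 010011010011
Gen 1 (rule 122): 101111101111
Gen 2 (rule 218): 001111101111
Gen 3 (rule 122): 011000111001
Gen 4 (rule 218): 111101111110
Gen 5 (rule 122): 100111000011
Gen 6 (rule 218): 011111100111
Gen 7 (rule 122): 110000111101
Gen 8 (rule 218): 111001111100
Gen 9 (rule 122): 101111000110
Gen 10 (rule 218): 001111101111
Gen 11 (rule 122): 011000111001
Gen 12 (rule 218): 111101111110
Gen 13 (rule 122): 100111000011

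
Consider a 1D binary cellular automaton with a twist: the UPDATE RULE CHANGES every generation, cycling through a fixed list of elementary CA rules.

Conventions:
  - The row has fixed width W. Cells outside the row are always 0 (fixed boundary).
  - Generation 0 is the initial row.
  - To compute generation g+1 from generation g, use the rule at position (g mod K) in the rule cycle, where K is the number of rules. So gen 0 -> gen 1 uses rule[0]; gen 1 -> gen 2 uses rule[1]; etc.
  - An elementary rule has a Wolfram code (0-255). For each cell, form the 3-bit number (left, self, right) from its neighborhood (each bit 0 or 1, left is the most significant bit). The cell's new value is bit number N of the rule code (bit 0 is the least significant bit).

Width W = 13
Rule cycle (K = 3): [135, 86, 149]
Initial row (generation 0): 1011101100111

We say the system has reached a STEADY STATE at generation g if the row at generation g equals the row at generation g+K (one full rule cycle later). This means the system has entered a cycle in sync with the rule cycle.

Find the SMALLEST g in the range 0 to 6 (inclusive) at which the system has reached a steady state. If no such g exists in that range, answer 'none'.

Gen 0: 1011101100111
Gen 1 (rule 135): 1001000001010
Gen 2 (rule 86): 1111100011011
Gen 3 (rule 149): 0111011000000
Gen 4 (rule 135): 1010000011111
Gen 5 (rule 86): 1011000100001
Gen 6 (rule 149): 1000110111101
Gen 7 (rule 135): 1011000011001
Gen 8 (rule 86): 1001100101111
Gen 9 (rule 149): 1100010100110

Answer: none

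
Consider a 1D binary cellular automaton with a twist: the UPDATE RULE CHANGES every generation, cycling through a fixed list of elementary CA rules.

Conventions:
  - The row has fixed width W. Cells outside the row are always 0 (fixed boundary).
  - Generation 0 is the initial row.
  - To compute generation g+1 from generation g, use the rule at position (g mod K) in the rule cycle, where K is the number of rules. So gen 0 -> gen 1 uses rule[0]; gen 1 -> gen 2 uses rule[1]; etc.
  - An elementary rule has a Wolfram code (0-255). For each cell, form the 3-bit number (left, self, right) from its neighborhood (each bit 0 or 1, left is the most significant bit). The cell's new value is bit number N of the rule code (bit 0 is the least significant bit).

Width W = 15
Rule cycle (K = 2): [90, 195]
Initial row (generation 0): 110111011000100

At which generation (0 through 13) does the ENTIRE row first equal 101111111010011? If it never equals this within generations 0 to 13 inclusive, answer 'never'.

Answer: never

Derivation:
Gen 0: 110111011000100
Gen 1 (rule 90): 110101011101010
Gen 2 (rule 195): 010000001100000
Gen 3 (rule 90): 101000011110000
Gen 4 (rule 195): 000011101110111
Gen 5 (rule 90): 000110101010101
Gen 6 (rule 195): 111010000000000
Gen 7 (rule 90): 101001000000000
Gen 8 (rule 195): 000010011111111
Gen 9 (rule 90): 000101110000001
Gen 10 (rule 195): 111000110111110
Gen 11 (rule 90): 101101110100011
Gen 12 (rule 195): 000100110001101
Gen 13 (rule 90): 001011111011100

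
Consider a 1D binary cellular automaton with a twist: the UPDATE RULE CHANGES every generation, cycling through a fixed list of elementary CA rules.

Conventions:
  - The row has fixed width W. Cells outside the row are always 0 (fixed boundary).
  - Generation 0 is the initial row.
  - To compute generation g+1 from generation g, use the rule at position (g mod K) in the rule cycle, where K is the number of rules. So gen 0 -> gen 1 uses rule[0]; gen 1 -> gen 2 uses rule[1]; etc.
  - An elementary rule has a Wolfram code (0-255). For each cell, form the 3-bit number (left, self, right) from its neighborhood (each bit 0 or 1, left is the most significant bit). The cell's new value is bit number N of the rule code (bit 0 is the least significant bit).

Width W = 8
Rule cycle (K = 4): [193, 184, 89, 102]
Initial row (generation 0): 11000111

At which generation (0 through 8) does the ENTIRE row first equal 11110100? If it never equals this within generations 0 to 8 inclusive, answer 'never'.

Answer: never

Derivation:
Gen 0: 11000111
Gen 1 (rule 193): 01010011
Gen 2 (rule 184): 00101010
Gen 3 (rule 89): 10000001
Gen 4 (rule 102): 10000011
Gen 5 (rule 193): 00111001
Gen 6 (rule 184): 00110100
Gen 7 (rule 89): 10110011
Gen 8 (rule 102): 11010101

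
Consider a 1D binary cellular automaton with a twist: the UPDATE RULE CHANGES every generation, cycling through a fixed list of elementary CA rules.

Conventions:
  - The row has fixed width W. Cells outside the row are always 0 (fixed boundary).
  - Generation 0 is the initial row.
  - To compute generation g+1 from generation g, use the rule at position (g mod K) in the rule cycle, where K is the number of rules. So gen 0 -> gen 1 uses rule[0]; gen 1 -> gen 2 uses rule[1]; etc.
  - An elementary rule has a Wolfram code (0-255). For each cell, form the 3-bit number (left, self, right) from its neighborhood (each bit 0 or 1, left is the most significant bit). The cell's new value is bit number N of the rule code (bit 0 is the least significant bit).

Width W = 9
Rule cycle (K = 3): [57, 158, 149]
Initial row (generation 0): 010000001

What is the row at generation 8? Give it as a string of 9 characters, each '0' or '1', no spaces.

Answer: 110101110

Derivation:
Gen 0: 010000001
Gen 1 (rule 57): 001111100
Gen 2 (rule 158): 011111010
Gen 3 (rule 149): 001110011
Gen 4 (rule 57): 101001010
Gen 5 (rule 158): 101111011
Gen 6 (rule 149): 100110000
Gen 7 (rule 57): 010101111
Gen 8 (rule 158): 110101110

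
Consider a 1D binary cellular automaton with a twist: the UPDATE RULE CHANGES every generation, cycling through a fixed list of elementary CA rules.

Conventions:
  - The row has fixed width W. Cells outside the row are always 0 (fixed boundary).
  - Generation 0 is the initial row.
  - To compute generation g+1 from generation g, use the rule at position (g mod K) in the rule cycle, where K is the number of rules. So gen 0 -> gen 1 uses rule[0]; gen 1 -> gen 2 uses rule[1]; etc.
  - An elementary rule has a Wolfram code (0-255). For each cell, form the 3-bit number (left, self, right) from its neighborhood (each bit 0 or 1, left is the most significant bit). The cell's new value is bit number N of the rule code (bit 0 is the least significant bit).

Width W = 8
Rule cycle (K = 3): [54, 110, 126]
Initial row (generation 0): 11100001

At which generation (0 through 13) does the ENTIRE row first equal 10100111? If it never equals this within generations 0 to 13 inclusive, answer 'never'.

Answer: never

Derivation:
Gen 0: 11100001
Gen 1 (rule 54): 00010011
Gen 2 (rule 110): 00110111
Gen 3 (rule 126): 01111101
Gen 4 (rule 54): 10000011
Gen 5 (rule 110): 10000111
Gen 6 (rule 126): 11001101
Gen 7 (rule 54): 00110011
Gen 8 (rule 110): 01110111
Gen 9 (rule 126): 11011101
Gen 10 (rule 54): 00100011
Gen 11 (rule 110): 01100111
Gen 12 (rule 126): 11111101
Gen 13 (rule 54): 00000011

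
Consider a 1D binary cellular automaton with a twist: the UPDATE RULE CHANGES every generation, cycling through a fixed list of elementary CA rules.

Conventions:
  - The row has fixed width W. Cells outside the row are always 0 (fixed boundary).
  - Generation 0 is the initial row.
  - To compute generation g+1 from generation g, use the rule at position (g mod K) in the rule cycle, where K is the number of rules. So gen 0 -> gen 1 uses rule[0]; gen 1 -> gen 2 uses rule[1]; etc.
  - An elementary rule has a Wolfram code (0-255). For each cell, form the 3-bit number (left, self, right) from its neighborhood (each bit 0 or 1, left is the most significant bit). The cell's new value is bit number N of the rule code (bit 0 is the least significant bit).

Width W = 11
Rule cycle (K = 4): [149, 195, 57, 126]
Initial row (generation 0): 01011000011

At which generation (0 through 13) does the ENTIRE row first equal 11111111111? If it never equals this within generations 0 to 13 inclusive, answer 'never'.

Gen 0: 01011000011
Gen 1 (rule 149): 01000111000
Gen 2 (rule 195): 10011011011
Gen 3 (rule 57): 01010110110
Gen 4 (rule 126): 11111111111
Gen 5 (rule 149): 01111111110
Gen 6 (rule 195): 10111111110
Gen 7 (rule 57): 01100000001
Gen 8 (rule 126): 11110000011
Gen 9 (rule 149): 01101111000
Gen 10 (rule 195): 10100111011
Gen 11 (rule 57): 01010100110
Gen 12 (rule 126): 11111111111
Gen 13 (rule 149): 01111111110

Answer: 4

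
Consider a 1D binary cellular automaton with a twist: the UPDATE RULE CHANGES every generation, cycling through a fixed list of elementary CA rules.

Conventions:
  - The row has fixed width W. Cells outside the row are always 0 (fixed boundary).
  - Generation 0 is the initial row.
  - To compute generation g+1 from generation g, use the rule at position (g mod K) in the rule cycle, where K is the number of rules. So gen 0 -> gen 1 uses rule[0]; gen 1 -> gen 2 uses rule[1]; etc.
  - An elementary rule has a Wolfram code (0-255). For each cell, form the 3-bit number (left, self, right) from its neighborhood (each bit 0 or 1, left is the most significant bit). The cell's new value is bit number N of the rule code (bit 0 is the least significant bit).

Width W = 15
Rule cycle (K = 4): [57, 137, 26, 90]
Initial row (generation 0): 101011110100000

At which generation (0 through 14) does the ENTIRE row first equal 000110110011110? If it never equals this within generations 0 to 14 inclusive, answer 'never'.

Answer: never

Derivation:
Gen 0: 101011110100000
Gen 1 (rule 57): 010110001011111
Gen 2 (rule 137): 000100100011110
Gen 3 (rule 26): 001011010110001
Gen 4 (rule 90): 010011000111010
Gen 5 (rule 57): 001010110100101
Gen 6 (rule 137): 100000100000000
Gen 7 (rule 26): 010001010000000
Gen 8 (rule 90): 101010001000000
Gen 9 (rule 57): 010101100111111
Gen 10 (rule 137): 000001000111110
Gen 11 (rule 26): 000010101100001
Gen 12 (rule 90): 000100001110010
Gen 13 (rule 57): 110011101001001
Gen 14 (rule 137): 100011000000000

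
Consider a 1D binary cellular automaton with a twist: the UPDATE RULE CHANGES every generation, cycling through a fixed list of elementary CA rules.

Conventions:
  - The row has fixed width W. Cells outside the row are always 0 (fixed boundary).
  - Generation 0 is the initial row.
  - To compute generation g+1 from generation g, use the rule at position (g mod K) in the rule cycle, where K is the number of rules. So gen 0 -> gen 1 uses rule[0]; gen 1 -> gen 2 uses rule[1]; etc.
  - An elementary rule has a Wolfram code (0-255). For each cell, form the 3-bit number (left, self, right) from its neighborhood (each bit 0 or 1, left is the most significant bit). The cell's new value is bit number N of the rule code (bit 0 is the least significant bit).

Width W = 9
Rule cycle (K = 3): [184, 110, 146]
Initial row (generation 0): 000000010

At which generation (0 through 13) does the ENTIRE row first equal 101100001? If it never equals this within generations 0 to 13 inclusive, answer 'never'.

Gen 0: 000000010
Gen 1 (rule 184): 000000001
Gen 2 (rule 110): 000000011
Gen 3 (rule 146): 000000100
Gen 4 (rule 184): 000000010
Gen 5 (rule 110): 000000110
Gen 6 (rule 146): 000001001
Gen 7 (rule 184): 000000100
Gen 8 (rule 110): 000001100
Gen 9 (rule 146): 000010010
Gen 10 (rule 184): 000001001
Gen 11 (rule 110): 000011011
Gen 12 (rule 146): 000100000
Gen 13 (rule 184): 000010000

Answer: never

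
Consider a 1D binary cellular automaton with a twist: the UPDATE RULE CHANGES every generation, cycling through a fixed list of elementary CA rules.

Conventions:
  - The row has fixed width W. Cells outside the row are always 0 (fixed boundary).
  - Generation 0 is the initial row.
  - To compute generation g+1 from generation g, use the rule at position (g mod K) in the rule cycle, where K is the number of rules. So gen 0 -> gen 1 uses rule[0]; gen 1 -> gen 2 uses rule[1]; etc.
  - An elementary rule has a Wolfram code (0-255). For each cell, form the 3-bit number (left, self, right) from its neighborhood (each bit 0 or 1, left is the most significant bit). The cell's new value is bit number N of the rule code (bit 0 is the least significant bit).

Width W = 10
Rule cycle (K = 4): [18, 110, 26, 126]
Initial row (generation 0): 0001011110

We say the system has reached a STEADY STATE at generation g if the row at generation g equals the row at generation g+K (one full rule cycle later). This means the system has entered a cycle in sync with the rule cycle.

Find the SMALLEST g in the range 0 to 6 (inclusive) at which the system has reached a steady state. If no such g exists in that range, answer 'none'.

Answer: 5

Derivation:
Gen 0: 0001011110
Gen 1 (rule 18): 0010000001
Gen 2 (rule 110): 0110000011
Gen 3 (rule 26): 1101000110
Gen 4 (rule 126): 1111101111
Gen 5 (rule 18): 0000000000
Gen 6 (rule 110): 0000000000
Gen 7 (rule 26): 0000000000
Gen 8 (rule 126): 0000000000
Gen 9 (rule 18): 0000000000
Gen 10 (rule 110): 0000000000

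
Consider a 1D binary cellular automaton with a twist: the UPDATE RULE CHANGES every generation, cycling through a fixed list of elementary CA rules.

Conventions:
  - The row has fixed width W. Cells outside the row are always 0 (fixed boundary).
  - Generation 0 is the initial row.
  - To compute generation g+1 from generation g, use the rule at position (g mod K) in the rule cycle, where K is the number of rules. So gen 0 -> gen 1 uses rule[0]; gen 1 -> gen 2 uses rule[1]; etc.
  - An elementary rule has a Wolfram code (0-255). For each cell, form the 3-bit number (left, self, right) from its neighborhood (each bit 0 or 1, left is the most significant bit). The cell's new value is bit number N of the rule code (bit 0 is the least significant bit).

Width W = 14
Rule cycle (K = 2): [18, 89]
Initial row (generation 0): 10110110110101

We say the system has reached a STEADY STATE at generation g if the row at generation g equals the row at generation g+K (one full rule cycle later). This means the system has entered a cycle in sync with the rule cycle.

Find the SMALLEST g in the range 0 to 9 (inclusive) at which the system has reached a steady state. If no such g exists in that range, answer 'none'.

Answer: 1

Derivation:
Gen 0: 10110110110101
Gen 1 (rule 18): 00000000000000
Gen 2 (rule 89): 11111111111111
Gen 3 (rule 18): 00000000000000
Gen 4 (rule 89): 11111111111111
Gen 5 (rule 18): 00000000000000
Gen 6 (rule 89): 11111111111111
Gen 7 (rule 18): 00000000000000
Gen 8 (rule 89): 11111111111111
Gen 9 (rule 18): 00000000000000
Gen 10 (rule 89): 11111111111111
Gen 11 (rule 18): 00000000000000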